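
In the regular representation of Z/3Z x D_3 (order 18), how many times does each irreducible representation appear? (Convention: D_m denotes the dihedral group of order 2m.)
Each irreducible V_i of dimension d_i appears with multiplicity d_i, i.e. rho_reg = (direct sum over all irreducibles V_i) d_i V_i. The irreducible dimensions for Z/3Z x D_3 are 1, 1, 1, 1, 1, 1, 2, 2, 2: 6 irreducibles of dimension 1, each with multiplicity 1; 3 irreducibles of dimension 2, each with multiplicity 2. Total dimension 6*1*1 + 3*2*2 = 18 = |G|.

Justification: General theorem: in the regular representation of a finite group G, each irreducible appears with multiplicity equal to its dimension. Check: dim(rho_reg) = sum d_i^2 = 1 + 1 + 1 + 1 + 1 + 1 + 4 + 4 + 4 = 18 = |G|.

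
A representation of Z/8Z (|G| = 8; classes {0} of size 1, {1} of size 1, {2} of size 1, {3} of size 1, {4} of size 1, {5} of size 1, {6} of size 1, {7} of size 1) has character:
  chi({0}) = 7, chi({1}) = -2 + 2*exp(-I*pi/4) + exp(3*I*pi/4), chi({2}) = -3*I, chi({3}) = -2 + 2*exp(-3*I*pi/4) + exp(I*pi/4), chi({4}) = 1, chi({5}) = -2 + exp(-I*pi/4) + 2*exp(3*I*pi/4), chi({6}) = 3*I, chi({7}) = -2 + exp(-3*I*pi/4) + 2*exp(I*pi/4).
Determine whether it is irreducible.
Not irreducible (reducible): <chi, chi> = 11 > 1.

Why: <chi, chi> = (1/|G|) sum_C |C| * |chi(C)|^2 = (1/8)[1*|7|^2 + 1*|-2 + 2*exp(-I*pi/4) + exp(3*I*pi/4)|^2 + 1*|-3*I|^2 + 1*|-2 + 2*exp(-3*I*pi/4) + exp(I*pi/4)|^2 + 1*|1|^2 + 1*|-2 + exp(-I*pi/4) + 2*exp(3*I*pi/4)|^2 + 1*|3*I|^2 + 1*|-2 + exp(-3*I*pi/4) + 2*exp(I*pi/4)|^2]
  = (1/8)[(49) + (5 - 4*exp(I*pi/4) - 2*exp(3*I*pi/4) - 2*exp(-3*I*pi/4) - 4*exp(-I*pi/4)) + (9) + (5 - 4*exp(3*I*pi/4) - 2*exp(I*pi/4) - 2*exp(-I*pi/4) - 4*exp(-3*I*pi/4)) + (1) + (5 - 4*exp(3*I*pi/4) - 2*exp(I*pi/4) - 2*exp(-I*pi/4) - 4*exp(-3*I*pi/4)) + (9) + (5 - 4*exp(I*pi/4) - 2*exp(3*I*pi/4) - 2*exp(-3*I*pi/4) - 4*exp(-I*pi/4))] = 88/8 = 11.
(Exp terms are combined using exp(i*s)*conj(exp(i*t)) = exp(i*(s-t)), and sums of them are collapsed using the identity that for every m > 1 the m distinct m-th roots of unity sum to 0, e.g. 1 + exp(2*I*pi/3) + exp(-2*I*pi/3) = 0.)
A character is irreducible iff <chi, chi> = 1, so this representation is reducible.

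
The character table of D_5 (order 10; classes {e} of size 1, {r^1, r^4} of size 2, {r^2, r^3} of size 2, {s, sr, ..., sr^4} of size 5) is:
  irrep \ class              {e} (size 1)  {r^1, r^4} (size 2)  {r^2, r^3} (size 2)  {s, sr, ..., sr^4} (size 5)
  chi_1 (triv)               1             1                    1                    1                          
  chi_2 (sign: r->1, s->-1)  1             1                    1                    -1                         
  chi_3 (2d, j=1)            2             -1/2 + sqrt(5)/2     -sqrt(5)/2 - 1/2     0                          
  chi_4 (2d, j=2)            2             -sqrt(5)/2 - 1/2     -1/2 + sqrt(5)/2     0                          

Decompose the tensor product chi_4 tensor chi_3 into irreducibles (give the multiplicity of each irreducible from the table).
chi_4 tensor chi_3 = chi_3 + chi_4 (all other irreducibles have multiplicity 0).

Proof sketch: The character of a tensor product is the pointwise product (chi_4 * chi_3)(C) = chi_4(C) * chi_3(C):
  {e}: (2)*(2), {r^1, r^4}: (-sqrt(5)/2 - 1/2)*(-1/2 + sqrt(5)/2), {r^2, r^3}: (-1/2 + sqrt(5)/2)*(-sqrt(5)/2 - 1/2), {s, sr, ..., sr^4}: (0)*(0)
so (chi_4 * chi_3) takes values
  {e} -> 4, {r^1, r^4} -> -1, {r^2, r^3} -> -1, {s, sr, ..., sr^4} -> 0.
Now take the inner product of this character with each irreducible chi from the table, <chi_4*chi_3, chi> = (1/10) sum_C |C| (chi_4*chi_3)(C) conj(chi(C)):
  <chi_4*chi_3, chi_1> = (1/10)[1*(4)*conj(1) + 2*(-1)*conj(1) + 2*(-1)*conj(1) + 5*(0)*conj(1)]
      = (1/10)[(4) + (-2) + (-2) + (0)] = 0/10 = 0
  <chi_4*chi_3, chi_2> = (1/10)[1*(4)*conj(1) + 2*(-1)*conj(1) + 2*(-1)*conj(1) + 5*(0)*conj(-1)]
      = (1/10)[(4) + (-2) + (-2) + (0)] = 0/10 = 0
  <chi_4*chi_3, chi_3> = (1/10)[1*(4)*conj(2) + 2*(-1)*conj(-1/2 + sqrt(5)/2) + 2*(-1)*conj(-sqrt(5)/2 - 1/2) + 5*(0)*conj(0)]
      = (1/10)[(8) + (1 - sqrt(5)) + (1 + sqrt(5)) + (0)] = 10/10 = 1
  <chi_4*chi_3, chi_4> = (1/10)[1*(4)*conj(2) + 2*(-1)*conj(-sqrt(5)/2 - 1/2) + 2*(-1)*conj(-1/2 + sqrt(5)/2) + 5*(0)*conj(0)]
      = (1/10)[(8) + (1 + sqrt(5)) + (1 - sqrt(5)) + (0)] = 10/10 = 1
Hence the multiplicities are chi_3: 1, chi_4: 1. Dimension check: dim(chi_4)*dim(chi_3) = 2*2 = 4 and sum (mult * dim) = 1*2 + 1*2 = 4.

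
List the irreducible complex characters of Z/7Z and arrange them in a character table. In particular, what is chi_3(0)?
Character table of Z/7Z (irreps indexed chi_0,...,chi_6 with chi_k(m) = zeta_7^(k*m), zeta_7 = exp(2*pi*i/7)):
  irrep \ class  {0} (size 1)  {1} (size 1)    {2} (size 1)    {3} (size 1)    {4} (size 1)    {5} (size 1)    {6} (size 1)  
  chi_0          1             1               1               1               1               1               1             
  chi_1          1             exp(2*I*pi/7)   exp(4*I*pi/7)   exp(6*I*pi/7)   exp(-6*I*pi/7)  exp(-4*I*pi/7)  exp(-2*I*pi/7)
  chi_2          1             exp(4*I*pi/7)   exp(-6*I*pi/7)  exp(-2*I*pi/7)  exp(2*I*pi/7)   exp(6*I*pi/7)   exp(-4*I*pi/7)
  chi_3          1             exp(6*I*pi/7)   exp(-2*I*pi/7)  exp(4*I*pi/7)   exp(-4*I*pi/7)  exp(2*I*pi/7)   exp(-6*I*pi/7)
  chi_4          1             exp(-6*I*pi/7)  exp(2*I*pi/7)   exp(-4*I*pi/7)  exp(4*I*pi/7)   exp(-2*I*pi/7)  exp(6*I*pi/7) 
  chi_5          1             exp(-4*I*pi/7)  exp(6*I*pi/7)   exp(2*I*pi/7)   exp(-2*I*pi/7)  exp(-6*I*pi/7)  exp(4*I*pi/7) 
  chi_6          1             exp(-2*I*pi/7)  exp(-4*I*pi/7)  exp(-6*I*pi/7)  exp(6*I*pi/7)   exp(4*I*pi/7)   exp(2*I*pi/7) 

Spot check: chi_3(0) = zeta_7^(3*0) = zeta_7^0 = 1.

Argument: Z/7Z is abelian, so all 7 irreducible complex representations are 1-dimensional. They are given by chi_k(m) = zeta_7^(k*m) for k = 0,...,6. Row orthogonality: sum_m chi_k(m) conj(chi_l(m)) = 7 * [k = l].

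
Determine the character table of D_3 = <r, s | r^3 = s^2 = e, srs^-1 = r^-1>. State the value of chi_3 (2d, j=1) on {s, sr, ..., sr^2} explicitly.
Conjugacy classes: {e} of size 1, {r^1, r^2} of size 2, {s, sr, ..., sr^2} of size 3.
Character table:
  irrep \ class              {e} (size 1)  {r^1, r^2} (size 2)  {s, sr, ..., sr^2} (size 3)
  chi_1 (triv)               1             1                    1                          
  chi_2 (sign: r->1, s->-1)  1             1                    -1                         
  chi_3 (2d, j=1)            2             -1                   0                          

Spot check: chi_3 (2d, j=1) on {s, sr, ..., sr^2} = 0.

Explanation: D_3 has order 2*3 = 6 with 3 conjugacy classes, hence 3 irreducibles. Sum of squared dims 1 + 1 + 4 = 6 = |G|. Linear characters come from the abelianisation; the 2-dimensional irreps have character r^k -> 2*cos(2*pi*j*k/3), reflections -> 0.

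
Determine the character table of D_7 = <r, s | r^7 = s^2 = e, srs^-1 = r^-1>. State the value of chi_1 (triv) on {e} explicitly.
Conjugacy classes: {e} of size 1, {r^1, r^6} of size 2, {r^2, r^5} of size 2, {r^3, r^4} of size 2, {s, sr, ..., sr^6} of size 7.
Character table:
  irrep \ class              {e} (size 1)  {r^1, r^6} (size 2)  {r^2, r^5} (size 2)  {r^3, r^4} (size 2)  {s, sr, ..., sr^6} (size 7)
  chi_1 (triv)               1             1                    1                    1                    1                          
  chi_2 (sign: r->1, s->-1)  1             1                    1                    1                    -1                         
  chi_3 (2d, j=1)            2             2*cos(2*pi/7)        -2*cos(3*pi/7)       -2*cos(pi/7)         0                          
  chi_4 (2d, j=2)            2             -2*cos(3*pi/7)       -2*cos(pi/7)         2*cos(2*pi/7)        0                          
  chi_5 (2d, j=3)            2             -2*cos(pi/7)         2*cos(2*pi/7)        -2*cos(3*pi/7)       0                          

Spot check: chi_1 (triv) on {e} = 1.

Details: D_7 has order 2*7 = 14 with 5 conjugacy classes, hence 5 irreducibles. Sum of squared dims 1 + 1 + 4 + 4 + 4 = 14 = |G|. Linear characters come from the abelianisation; the 2-dimensional irreps have character r^k -> 2*cos(2*pi*j*k/7), reflections -> 0.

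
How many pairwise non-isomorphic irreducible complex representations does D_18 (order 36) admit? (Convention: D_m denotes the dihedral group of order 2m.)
12

Working: The number of irreducible complex representations of a finite group equals its number of conjugacy classes. D_18 has 12 conjugacy classes (n/2 + 3 for n even), so D_18 (order 36) has exactly 12 irreducible complex representations.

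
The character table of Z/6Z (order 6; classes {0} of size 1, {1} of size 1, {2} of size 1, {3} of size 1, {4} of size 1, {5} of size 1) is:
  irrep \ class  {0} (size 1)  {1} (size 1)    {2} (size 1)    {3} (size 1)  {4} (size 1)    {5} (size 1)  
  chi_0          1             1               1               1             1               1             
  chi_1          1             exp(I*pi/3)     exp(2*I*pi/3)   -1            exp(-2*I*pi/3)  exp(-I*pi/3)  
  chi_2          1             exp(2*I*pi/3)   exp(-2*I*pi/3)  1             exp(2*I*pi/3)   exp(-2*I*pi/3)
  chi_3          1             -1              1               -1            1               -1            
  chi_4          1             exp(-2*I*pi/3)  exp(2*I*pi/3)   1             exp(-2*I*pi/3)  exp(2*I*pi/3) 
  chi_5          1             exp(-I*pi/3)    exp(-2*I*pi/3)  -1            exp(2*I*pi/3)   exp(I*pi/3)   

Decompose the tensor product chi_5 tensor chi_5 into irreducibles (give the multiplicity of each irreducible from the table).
chi_5 tensor chi_5 = chi_4 (all other irreducibles have multiplicity 0).

Reasoning: The character of a tensor product is the pointwise product (chi_5 * chi_5)(C) = chi_5(C) * chi_5(C):
  {0}: (1)*(1), {1}: (exp(-I*pi/3))*(exp(-I*pi/3)), {2}: (exp(-2*I*pi/3))*(exp(-2*I*pi/3)), {3}: (-1)*(-1), {4}: (exp(2*I*pi/3))*(exp(2*I*pi/3)), {5}: (exp(I*pi/3))*(exp(I*pi/3))
so (chi_5 * chi_5) takes values
  {0} -> 1, {1} -> exp(-2*I*pi/3), {2} -> exp(2*I*pi/3), {3} -> 1, {4} -> exp(-2*I*pi/3), {5} -> exp(2*I*pi/3).
Now take the inner product of this character with each irreducible chi from the table, <chi_5*chi_5, chi> = (1/6) sum_C |C| (chi_5*chi_5)(C) conj(chi(C)):
  <chi_5*chi_5, chi_0> = (1/6)[1*(1)*conj(1) + 1*(exp(-2*I*pi/3))*conj(1) + 1*(exp(2*I*pi/3))*conj(1) + 1*(1)*conj(1) + 1*(exp(-2*I*pi/3))*conj(1) + 1*(exp(2*I*pi/3))*conj(1)]
      = (1/6)[(1) + (exp(-2*I*pi/3)) + (exp(2*I*pi/3)) + (1) + (exp(-2*I*pi/3)) + (exp(2*I*pi/3))] = 0/6 = 0
  <chi_5*chi_5, chi_1> = (1/6)[1*(1)*conj(1) + 1*(exp(-2*I*pi/3))*conj(exp(I*pi/3)) + 1*(exp(2*I*pi/3))*conj(exp(2*I*pi/3)) + 1*(1)*conj(-1) + 1*(exp(-2*I*pi/3))*conj(exp(-2*I*pi/3)) + 1*(exp(2*I*pi/3))*conj(exp(-I*pi/3))]
      = (1/6)[(1) + (-1) + (1) + (-1) + (1) + (-1)] = 0/6 = 0
  <chi_5*chi_5, chi_2> = (1/6)[1*(1)*conj(1) + 1*(exp(-2*I*pi/3))*conj(exp(2*I*pi/3)) + 1*(exp(2*I*pi/3))*conj(exp(-2*I*pi/3)) + 1*(1)*conj(1) + 1*(exp(-2*I*pi/3))*conj(exp(2*I*pi/3)) + 1*(exp(2*I*pi/3))*conj(exp(-2*I*pi/3))]
      = (1/6)[(1) + (exp(2*I*pi/3)) + (exp(-2*I*pi/3)) + (1) + (exp(2*I*pi/3)) + (exp(-2*I*pi/3))] = 0/6 = 0
  <chi_5*chi_5, chi_3> = (1/6)[1*(1)*conj(1) + 1*(exp(-2*I*pi/3))*conj(-1) + 1*(exp(2*I*pi/3))*conj(1) + 1*(1)*conj(-1) + 1*(exp(-2*I*pi/3))*conj(1) + 1*(exp(2*I*pi/3))*conj(-1)]
      = (1/6)[(1) + (-exp(-2*I*pi/3)) + (exp(2*I*pi/3)) + (-1) + (exp(-2*I*pi/3)) + (-exp(2*I*pi/3))] = 0/6 = 0
  <chi_5*chi_5, chi_4> = (1/6)[1*(1)*conj(1) + 1*(exp(-2*I*pi/3))*conj(exp(-2*I*pi/3)) + 1*(exp(2*I*pi/3))*conj(exp(2*I*pi/3)) + 1*(1)*conj(1) + 1*(exp(-2*I*pi/3))*conj(exp(-2*I*pi/3)) + 1*(exp(2*I*pi/3))*conj(exp(2*I*pi/3))]
      = (1/6)[(1) + (1) + (1) + (1) + (1) + (1)] = 6/6 = 1
  <chi_5*chi_5, chi_5> = (1/6)[1*(1)*conj(1) + 1*(exp(-2*I*pi/3))*conj(exp(-I*pi/3)) + 1*(exp(2*I*pi/3))*conj(exp(-2*I*pi/3)) + 1*(1)*conj(-1) + 1*(exp(-2*I*pi/3))*conj(exp(2*I*pi/3)) + 1*(exp(2*I*pi/3))*conj(exp(I*pi/3))]
      = (1/6)[(1) + (exp(-I*pi/3)) + (exp(-2*I*pi/3)) + (-1) + (exp(2*I*pi/3)) + (exp(I*pi/3))] = 0/6 = 0
(Exp terms are combined using exp(i*s)*conj(exp(i*t)) = exp(i*(s-t)), and sums of them are collapsed using the identity that for every m > 1 the m distinct m-th roots of unity sum to 0, e.g. 1 + exp(2*I*pi/3) + exp(-2*I*pi/3) = 0.)
Hence the multiplicities are chi_4: 1. Dimension check: dim(chi_5)*dim(chi_5) = 1*1 = 1 and sum (mult * dim) = 1*1 = 1.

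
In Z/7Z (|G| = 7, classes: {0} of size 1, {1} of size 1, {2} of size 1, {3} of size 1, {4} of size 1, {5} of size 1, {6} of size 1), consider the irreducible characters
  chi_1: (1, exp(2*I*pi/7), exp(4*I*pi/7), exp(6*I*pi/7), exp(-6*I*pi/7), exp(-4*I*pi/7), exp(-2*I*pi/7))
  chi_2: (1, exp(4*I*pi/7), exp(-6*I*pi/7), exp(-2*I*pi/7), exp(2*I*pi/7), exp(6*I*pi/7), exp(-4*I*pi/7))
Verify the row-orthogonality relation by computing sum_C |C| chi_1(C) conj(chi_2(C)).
Sum = 0; so <chi_1, chi_2> = 0 (distinct irreducibles are orthogonal).

Compute term by term over conjugacy classes (|C| * chi_1(C) * conj(chi_2(C))):
  1*(1)*conj(1) + 1*(exp(2*I*pi/7))*conj(exp(4*I*pi/7)) + 1*(exp(4*I*pi/7))*conj(exp(-6*I*pi/7)) + 1*(exp(6*I*pi/7))*conj(exp(-2*I*pi/7)) + 1*(exp(-6*I*pi/7))*conj(exp(2*I*pi/7)) + 1*(exp(-4*I*pi/7))*conj(exp(6*I*pi/7)) + 1*(exp(-2*I*pi/7))*conj(exp(-4*I*pi/7))
  = (1) + (exp(-2*I*pi/7)) + (exp(-4*I*pi/7)) + (exp(-6*I*pi/7)) + (exp(6*I*pi/7)) + (exp(4*I*pi/7)) + (exp(2*I*pi/7))
  = 0.
(Exp terms are combined using exp(i*s)*conj(exp(i*t)) = exp(i*(s-t)), and sums of them are collapsed using the identity that for every m > 1 the m distinct m-th roots of unity sum to 0, e.g. 1 + exp(2*I*pi/3) + exp(-2*I*pi/3) = 0.)
Dividing by |G| = 7 gives 0/7 = 0, matching the row-orthogonality relation <chi_1, chi_2> = [chi_1 = chi_2].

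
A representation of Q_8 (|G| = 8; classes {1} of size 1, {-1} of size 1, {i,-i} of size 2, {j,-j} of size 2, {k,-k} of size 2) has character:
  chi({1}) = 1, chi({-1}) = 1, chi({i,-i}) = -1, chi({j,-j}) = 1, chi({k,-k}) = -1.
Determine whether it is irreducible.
Irreducible: <chi, chi> = 1.

Justification: <chi, chi> = (1/|G|) sum_C |C| * |chi(C)|^2 = (1/8)[1*|1|^2 + 1*|1|^2 + 2*|-1|^2 + 2*|1|^2 + 2*|-1|^2]
  = (1/8)[(1) + (1) + (2) + (2) + (2)] = 8/8 = 1.
A character is irreducible iff <chi, chi> = 1, so this representation is irreducible.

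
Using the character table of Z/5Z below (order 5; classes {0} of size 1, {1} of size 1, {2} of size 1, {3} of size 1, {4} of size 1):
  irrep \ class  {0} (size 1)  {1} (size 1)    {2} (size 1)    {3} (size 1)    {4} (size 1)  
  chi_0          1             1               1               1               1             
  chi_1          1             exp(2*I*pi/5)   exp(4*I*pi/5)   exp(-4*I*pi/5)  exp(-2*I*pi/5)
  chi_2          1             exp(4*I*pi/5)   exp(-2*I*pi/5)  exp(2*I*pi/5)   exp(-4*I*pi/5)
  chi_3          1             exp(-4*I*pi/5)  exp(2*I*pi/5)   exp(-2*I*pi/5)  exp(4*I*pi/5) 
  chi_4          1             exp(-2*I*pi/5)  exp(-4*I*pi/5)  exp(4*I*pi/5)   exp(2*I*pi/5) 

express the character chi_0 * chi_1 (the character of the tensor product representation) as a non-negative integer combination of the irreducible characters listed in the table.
chi_0 tensor chi_1 = chi_1 (all other irreducibles have multiplicity 0).

Details: The character of a tensor product is the pointwise product (chi_0 * chi_1)(C) = chi_0(C) * chi_1(C):
  {0}: (1)*(1), {1}: (1)*(exp(2*I*pi/5)), {2}: (1)*(exp(4*I*pi/5)), {3}: (1)*(exp(-4*I*pi/5)), {4}: (1)*(exp(-2*I*pi/5))
so (chi_0 * chi_1) takes values
  {0} -> 1, {1} -> exp(2*I*pi/5), {2} -> exp(4*I*pi/5), {3} -> exp(-4*I*pi/5), {4} -> exp(-2*I*pi/5).
Now take the inner product of this character with each irreducible chi from the table, <chi_0*chi_1, chi> = (1/5) sum_C |C| (chi_0*chi_1)(C) conj(chi(C)):
  <chi_0*chi_1, chi_0> = (1/5)[1*(1)*conj(1) + 1*(exp(2*I*pi/5))*conj(1) + 1*(exp(4*I*pi/5))*conj(1) + 1*(exp(-4*I*pi/5))*conj(1) + 1*(exp(-2*I*pi/5))*conj(1)]
      = (1/5)[(1) + (exp(2*I*pi/5)) + (exp(4*I*pi/5)) + (exp(-4*I*pi/5)) + (exp(-2*I*pi/5))] = 0/5 = 0
  <chi_0*chi_1, chi_1> = (1/5)[1*(1)*conj(1) + 1*(exp(2*I*pi/5))*conj(exp(2*I*pi/5)) + 1*(exp(4*I*pi/5))*conj(exp(4*I*pi/5)) + 1*(exp(-4*I*pi/5))*conj(exp(-4*I*pi/5)) + 1*(exp(-2*I*pi/5))*conj(exp(-2*I*pi/5))]
      = (1/5)[(1) + (1) + (1) + (1) + (1)] = 5/5 = 1
  <chi_0*chi_1, chi_2> = (1/5)[1*(1)*conj(1) + 1*(exp(2*I*pi/5))*conj(exp(4*I*pi/5)) + 1*(exp(4*I*pi/5))*conj(exp(-2*I*pi/5)) + 1*(exp(-4*I*pi/5))*conj(exp(2*I*pi/5)) + 1*(exp(-2*I*pi/5))*conj(exp(-4*I*pi/5))]
      = (1/5)[(1) + (exp(-2*I*pi/5)) + (exp(-4*I*pi/5)) + (exp(4*I*pi/5)) + (exp(2*I*pi/5))] = 0/5 = 0
  <chi_0*chi_1, chi_3> = (1/5)[1*(1)*conj(1) + 1*(exp(2*I*pi/5))*conj(exp(-4*I*pi/5)) + 1*(exp(4*I*pi/5))*conj(exp(2*I*pi/5)) + 1*(exp(-4*I*pi/5))*conj(exp(-2*I*pi/5)) + 1*(exp(-2*I*pi/5))*conj(exp(4*I*pi/5))]
      = (1/5)[(1) + (exp(-4*I*pi/5)) + (exp(2*I*pi/5)) + (exp(-2*I*pi/5)) + (exp(4*I*pi/5))] = 0/5 = 0
  <chi_0*chi_1, chi_4> = (1/5)[1*(1)*conj(1) + 1*(exp(2*I*pi/5))*conj(exp(-2*I*pi/5)) + 1*(exp(4*I*pi/5))*conj(exp(-4*I*pi/5)) + 1*(exp(-4*I*pi/5))*conj(exp(4*I*pi/5)) + 1*(exp(-2*I*pi/5))*conj(exp(2*I*pi/5))]
      = (1/5)[(1) + (exp(4*I*pi/5)) + (exp(-2*I*pi/5)) + (exp(2*I*pi/5)) + (exp(-4*I*pi/5))] = 0/5 = 0
(Exp terms are combined using exp(i*s)*conj(exp(i*t)) = exp(i*(s-t)), and sums of them are collapsed using the identity that for every m > 1 the m distinct m-th roots of unity sum to 0, e.g. 1 + exp(2*I*pi/3) + exp(-2*I*pi/3) = 0.)
Hence the multiplicities are chi_1: 1. Dimension check: dim(chi_0)*dim(chi_1) = 1*1 = 1 and sum (mult * dim) = 1*1 = 1.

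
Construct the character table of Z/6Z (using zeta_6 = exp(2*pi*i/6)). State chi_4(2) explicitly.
Character table of Z/6Z (irreps indexed chi_0,...,chi_5 with chi_k(m) = zeta_6^(k*m), zeta_6 = exp(2*pi*i/6)):
  irrep \ class  {0} (size 1)  {1} (size 1)    {2} (size 1)    {3} (size 1)  {4} (size 1)    {5} (size 1)  
  chi_0          1             1               1               1             1               1             
  chi_1          1             exp(I*pi/3)     exp(2*I*pi/3)   -1            exp(-2*I*pi/3)  exp(-I*pi/3)  
  chi_2          1             exp(2*I*pi/3)   exp(-2*I*pi/3)  1             exp(2*I*pi/3)   exp(-2*I*pi/3)
  chi_3          1             -1              1               -1            1               -1            
  chi_4          1             exp(-2*I*pi/3)  exp(2*I*pi/3)   1             exp(-2*I*pi/3)  exp(2*I*pi/3) 
  chi_5          1             exp(-I*pi/3)    exp(-2*I*pi/3)  -1            exp(2*I*pi/3)   exp(I*pi/3)   

Spot check: chi_4(2) = zeta_6^(4*2) = zeta_6^8 = exp(2*I*pi/3).

Proof sketch: Z/6Z is abelian, so all 6 irreducible complex representations are 1-dimensional. They are given by chi_k(m) = zeta_6^(k*m) for k = 0,...,5. Row orthogonality: sum_m chi_k(m) conj(chi_l(m)) = 6 * [k = l].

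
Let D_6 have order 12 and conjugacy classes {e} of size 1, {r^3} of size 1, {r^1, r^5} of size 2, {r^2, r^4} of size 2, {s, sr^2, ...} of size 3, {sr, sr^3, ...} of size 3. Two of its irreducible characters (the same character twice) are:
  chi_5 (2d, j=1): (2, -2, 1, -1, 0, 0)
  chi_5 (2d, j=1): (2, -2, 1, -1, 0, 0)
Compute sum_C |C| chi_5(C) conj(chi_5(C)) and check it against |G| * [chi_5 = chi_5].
Sum = 12 = |G| = 12; so <chi_5, chi_5> = 1 (norm-1 confirms irreducibility).

Reasoning: Compute term by term over conjugacy classes (|C| * chi_5(C) * conj(chi_5(C))):
  1*(2)*conj(2) + 1*(-2)*conj(-2) + 2*(1)*conj(1) + 2*(-1)*conj(-1) + 3*(0)*conj(0) + 3*(0)*conj(0)
  = (4) + (4) + (2) + (2) + (0) + (0)
  = 12.
Dividing by |G| = 12 gives 12/12 = 1, matching the row-orthogonality relation <chi_5, chi_5> = [chi_5 = chi_5].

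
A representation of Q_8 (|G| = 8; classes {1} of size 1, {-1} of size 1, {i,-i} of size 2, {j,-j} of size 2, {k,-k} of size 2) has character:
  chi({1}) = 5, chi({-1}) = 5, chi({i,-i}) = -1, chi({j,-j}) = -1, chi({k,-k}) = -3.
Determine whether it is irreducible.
Not irreducible (reducible): <chi, chi> = 9 > 1.

Argument: <chi, chi> = (1/|G|) sum_C |C| * |chi(C)|^2 = (1/8)[1*|5|^2 + 1*|5|^2 + 2*|-1|^2 + 2*|-1|^2 + 2*|-3|^2]
  = (1/8)[(25) + (25) + (2) + (2) + (18)] = 72/8 = 9.
A character is irreducible iff <chi, chi> = 1, so this representation is reducible.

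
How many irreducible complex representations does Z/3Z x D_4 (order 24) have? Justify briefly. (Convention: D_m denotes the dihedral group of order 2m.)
15

Solution. The number of irreducible complex representations of a finite group equals its number of conjugacy classes. For a direct product, #classes(G x H) = #classes(G) * #classes(H). Z/3Z has 3 classes (abelian), D_4 has 5 classes, so 3 * 5 = 15, so Z/3Z x D_4 (order 24) has exactly 15 irreducible complex representations.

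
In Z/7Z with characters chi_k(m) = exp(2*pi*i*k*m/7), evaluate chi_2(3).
chi_2(3) = zeta_7^6 = exp(-2*I*pi/7)

Argument: chi_2(3) = zeta_7^(2*3) = zeta_7^6. Since zeta_7^7 = 1, this equals zeta_7^6 = exp(2*pi*i*6/7) = exp(-2*I*pi/7).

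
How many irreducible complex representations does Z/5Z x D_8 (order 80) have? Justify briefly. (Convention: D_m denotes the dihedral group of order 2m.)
35

Proof sketch: The number of irreducible complex representations of a finite group equals its number of conjugacy classes. For a direct product, #classes(G x H) = #classes(G) * #classes(H). Z/5Z has 5 classes (abelian), D_8 has 7 classes, so 5 * 7 = 35, so Z/5Z x D_8 (order 80) has exactly 35 irreducible complex representations.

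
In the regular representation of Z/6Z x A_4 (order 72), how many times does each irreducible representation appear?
Each irreducible V_i of dimension d_i appears with multiplicity d_i, i.e. rho_reg = (direct sum over all irreducibles V_i) d_i V_i. The irreducible dimensions for Z/6Z x A_4 are 1, 1, 1, 1, 1, 1, 1, 1, 1, 1, 1, 1, 1, 1, 1, 1, 1, 1, 3, 3, 3, 3, 3, 3: 18 irreducibles of dimension 1, each with multiplicity 1; 6 irreducibles of dimension 3, each with multiplicity 3. Total dimension 18*1*1 + 6*3*3 = 72 = |G|.

Why: General theorem: in the regular representation of a finite group G, each irreducible appears with multiplicity equal to its dimension. Check: dim(rho_reg) = sum d_i^2 = 1 + 1 + 1 + 1 + 1 + 1 + 1 + 1 + 1 + 1 + 1 + 1 + 1 + 1 + 1 + 1 + 1 + 1 + 9 + 9 + 9 + 9 + 9 + 9 = 72 = |G|.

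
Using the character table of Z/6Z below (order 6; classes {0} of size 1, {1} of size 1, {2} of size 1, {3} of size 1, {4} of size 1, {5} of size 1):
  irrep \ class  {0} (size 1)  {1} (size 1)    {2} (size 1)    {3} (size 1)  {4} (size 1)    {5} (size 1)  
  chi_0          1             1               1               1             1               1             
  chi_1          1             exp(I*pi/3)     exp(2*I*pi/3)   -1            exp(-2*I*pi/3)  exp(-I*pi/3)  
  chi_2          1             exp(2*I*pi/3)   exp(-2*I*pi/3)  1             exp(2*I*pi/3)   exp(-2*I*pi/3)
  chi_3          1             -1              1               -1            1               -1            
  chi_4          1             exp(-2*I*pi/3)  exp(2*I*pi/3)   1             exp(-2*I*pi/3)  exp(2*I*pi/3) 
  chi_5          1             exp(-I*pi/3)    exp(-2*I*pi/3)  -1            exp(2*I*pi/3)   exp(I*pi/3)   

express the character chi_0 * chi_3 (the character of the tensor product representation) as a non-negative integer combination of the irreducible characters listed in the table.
chi_0 tensor chi_3 = chi_3 (all other irreducibles have multiplicity 0).

Solution. The character of a tensor product is the pointwise product (chi_0 * chi_3)(C) = chi_0(C) * chi_3(C):
  {0}: (1)*(1), {1}: (1)*(-1), {2}: (1)*(1), {3}: (1)*(-1), {4}: (1)*(1), {5}: (1)*(-1)
so (chi_0 * chi_3) takes values
  {0} -> 1, {1} -> -1, {2} -> 1, {3} -> -1, {4} -> 1, {5} -> -1.
Now take the inner product of this character with each irreducible chi from the table, <chi_0*chi_3, chi> = (1/6) sum_C |C| (chi_0*chi_3)(C) conj(chi(C)):
  <chi_0*chi_3, chi_0> = (1/6)[1*(1)*conj(1) + 1*(-1)*conj(1) + 1*(1)*conj(1) + 1*(-1)*conj(1) + 1*(1)*conj(1) + 1*(-1)*conj(1)]
      = (1/6)[(1) + (-1) + (1) + (-1) + (1) + (-1)] = 0/6 = 0
  <chi_0*chi_3, chi_1> = (1/6)[1*(1)*conj(1) + 1*(-1)*conj(exp(I*pi/3)) + 1*(1)*conj(exp(2*I*pi/3)) + 1*(-1)*conj(-1) + 1*(1)*conj(exp(-2*I*pi/3)) + 1*(-1)*conj(exp(-I*pi/3))]
      = (1/6)[(1) + (-exp(-I*pi/3)) + (exp(-2*I*pi/3)) + (1) + (exp(2*I*pi/3)) + (-exp(I*pi/3))] = 0/6 = 0
  <chi_0*chi_3, chi_2> = (1/6)[1*(1)*conj(1) + 1*(-1)*conj(exp(2*I*pi/3)) + 1*(1)*conj(exp(-2*I*pi/3)) + 1*(-1)*conj(1) + 1*(1)*conj(exp(2*I*pi/3)) + 1*(-1)*conj(exp(-2*I*pi/3))]
      = (1/6)[(1) + (-exp(-2*I*pi/3)) + (exp(2*I*pi/3)) + (-1) + (exp(-2*I*pi/3)) + (-exp(2*I*pi/3))] = 0/6 = 0
  <chi_0*chi_3, chi_3> = (1/6)[1*(1)*conj(1) + 1*(-1)*conj(-1) + 1*(1)*conj(1) + 1*(-1)*conj(-1) + 1*(1)*conj(1) + 1*(-1)*conj(-1)]
      = (1/6)[(1) + (1) + (1) + (1) + (1) + (1)] = 6/6 = 1
  <chi_0*chi_3, chi_4> = (1/6)[1*(1)*conj(1) + 1*(-1)*conj(exp(-2*I*pi/3)) + 1*(1)*conj(exp(2*I*pi/3)) + 1*(-1)*conj(1) + 1*(1)*conj(exp(-2*I*pi/3)) + 1*(-1)*conj(exp(2*I*pi/3))]
      = (1/6)[(1) + (-exp(2*I*pi/3)) + (exp(-2*I*pi/3)) + (-1) + (exp(2*I*pi/3)) + (-exp(-2*I*pi/3))] = 0/6 = 0
  <chi_0*chi_3, chi_5> = (1/6)[1*(1)*conj(1) + 1*(-1)*conj(exp(-I*pi/3)) + 1*(1)*conj(exp(-2*I*pi/3)) + 1*(-1)*conj(-1) + 1*(1)*conj(exp(2*I*pi/3)) + 1*(-1)*conj(exp(I*pi/3))]
      = (1/6)[(1) + (-exp(I*pi/3)) + (exp(2*I*pi/3)) + (1) + (exp(-2*I*pi/3)) + (-exp(-I*pi/3))] = 0/6 = 0
(Exp terms are combined using exp(i*s)*conj(exp(i*t)) = exp(i*(s-t)), and sums of them are collapsed using the identity that for every m > 1 the m distinct m-th roots of unity sum to 0, e.g. 1 + exp(2*I*pi/3) + exp(-2*I*pi/3) = 0.)
Hence the multiplicities are chi_3: 1. Dimension check: dim(chi_0)*dim(chi_3) = 1*1 = 1 and sum (mult * dim) = 1*1 = 1.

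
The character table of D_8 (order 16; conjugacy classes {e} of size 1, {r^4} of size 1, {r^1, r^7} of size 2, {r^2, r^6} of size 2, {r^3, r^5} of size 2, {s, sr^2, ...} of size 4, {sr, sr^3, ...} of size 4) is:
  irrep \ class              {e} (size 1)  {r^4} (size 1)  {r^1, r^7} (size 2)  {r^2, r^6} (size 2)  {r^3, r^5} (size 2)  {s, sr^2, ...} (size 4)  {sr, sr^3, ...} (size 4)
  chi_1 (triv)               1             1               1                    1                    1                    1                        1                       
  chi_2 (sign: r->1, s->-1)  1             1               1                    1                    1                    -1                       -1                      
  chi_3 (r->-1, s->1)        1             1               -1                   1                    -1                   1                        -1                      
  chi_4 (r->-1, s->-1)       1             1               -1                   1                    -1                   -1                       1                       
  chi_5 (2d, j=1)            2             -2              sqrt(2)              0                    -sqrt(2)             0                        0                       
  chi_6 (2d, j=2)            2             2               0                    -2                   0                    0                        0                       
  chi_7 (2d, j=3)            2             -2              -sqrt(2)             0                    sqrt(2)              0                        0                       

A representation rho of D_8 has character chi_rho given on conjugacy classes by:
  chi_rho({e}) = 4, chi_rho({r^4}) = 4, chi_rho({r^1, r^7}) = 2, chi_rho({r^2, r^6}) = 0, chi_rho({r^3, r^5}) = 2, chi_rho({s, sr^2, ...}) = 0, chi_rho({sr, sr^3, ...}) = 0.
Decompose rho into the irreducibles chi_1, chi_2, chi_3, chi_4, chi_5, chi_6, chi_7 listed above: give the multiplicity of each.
Multiplicities: chi_1: 1, chi_2: 1, chi_3: 0, chi_4: 0, chi_5: 0, chi_6: 1, chi_7: 0.

Proof sketch: Use <chi_rho, chi> = (1/|G|) sum_C |C| * chi_rho(C) * conj(chi(C)) with |G| = 16 for each irreducible chi in the table:
  <chi_rho, chi_1> = (1/16)[1*(4)*conj(1) + 1*(4)*conj(1) + 2*(2)*conj(1) + 2*(0)*conj(1) + 2*(2)*conj(1) + 4*(0)*conj(1) + 4*(0)*conj(1)]
      = (1/16)[(4) + (4) + (4) + (0) + (4) + (0) + (0)] = 16/16 = 1
  <chi_rho, chi_2> = (1/16)[1*(4)*conj(1) + 1*(4)*conj(1) + 2*(2)*conj(1) + 2*(0)*conj(1) + 2*(2)*conj(1) + 4*(0)*conj(-1) + 4*(0)*conj(-1)]
      = (1/16)[(4) + (4) + (4) + (0) + (4) + (0) + (0)] = 16/16 = 1
  <chi_rho, chi_3> = (1/16)[1*(4)*conj(1) + 1*(4)*conj(1) + 2*(2)*conj(-1) + 2*(0)*conj(1) + 2*(2)*conj(-1) + 4*(0)*conj(1) + 4*(0)*conj(-1)]
      = (1/16)[(4) + (4) + (-4) + (0) + (-4) + (0) + (0)] = 0/16 = 0
  <chi_rho, chi_4> = (1/16)[1*(4)*conj(1) + 1*(4)*conj(1) + 2*(2)*conj(-1) + 2*(0)*conj(1) + 2*(2)*conj(-1) + 4*(0)*conj(-1) + 4*(0)*conj(1)]
      = (1/16)[(4) + (4) + (-4) + (0) + (-4) + (0) + (0)] = 0/16 = 0
  <chi_rho, chi_5> = (1/16)[1*(4)*conj(2) + 1*(4)*conj(-2) + 2*(2)*conj(sqrt(2)) + 2*(0)*conj(0) + 2*(2)*conj(-sqrt(2)) + 4*(0)*conj(0) + 4*(0)*conj(0)]
      = (1/16)[(8) + (-8) + (4*sqrt(2)) + (0) + (-4*sqrt(2)) + (0) + (0)] = 0/16 = 0
  <chi_rho, chi_6> = (1/16)[1*(4)*conj(2) + 1*(4)*conj(2) + 2*(2)*conj(0) + 2*(0)*conj(-2) + 2*(2)*conj(0) + 4*(0)*conj(0) + 4*(0)*conj(0)]
      = (1/16)[(8) + (8) + (0) + (0) + (0) + (0) + (0)] = 16/16 = 1
  <chi_rho, chi_7> = (1/16)[1*(4)*conj(2) + 1*(4)*conj(-2) + 2*(2)*conj(-sqrt(2)) + 2*(0)*conj(0) + 2*(2)*conj(sqrt(2)) + 4*(0)*conj(0) + 4*(0)*conj(0)]
      = (1/16)[(8) + (-8) + (-4*sqrt(2)) + (0) + (4*sqrt(2)) + (0) + (0)] = 0/16 = 0
Dimension check: dim(rho) = sum (mult * dim) = 1*1 + 1*1 + 0*1 + 0*1 + 0*2 + 1*2 + 0*2 = 4 = chi_rho(e) = 4.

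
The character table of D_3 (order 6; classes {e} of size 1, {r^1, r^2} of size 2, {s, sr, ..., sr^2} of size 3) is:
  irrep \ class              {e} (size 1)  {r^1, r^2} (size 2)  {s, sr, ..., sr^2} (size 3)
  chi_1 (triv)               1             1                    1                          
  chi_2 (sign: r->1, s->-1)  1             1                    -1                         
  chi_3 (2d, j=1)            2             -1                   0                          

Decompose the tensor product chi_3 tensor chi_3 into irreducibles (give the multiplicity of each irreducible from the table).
chi_3 tensor chi_3 = chi_1 + chi_2 + chi_3 (all other irreducibles have multiplicity 0).

Reasoning: The character of a tensor product is the pointwise product (chi_3 * chi_3)(C) = chi_3(C) * chi_3(C):
  {e}: (2)*(2), {r^1, r^2}: (-1)*(-1), {s, sr, ..., sr^2}: (0)*(0)
so (chi_3 * chi_3) takes values
  {e} -> 4, {r^1, r^2} -> 1, {s, sr, ..., sr^2} -> 0.
Now take the inner product of this character with each irreducible chi from the table, <chi_3*chi_3, chi> = (1/6) sum_C |C| (chi_3*chi_3)(C) conj(chi(C)):
  <chi_3*chi_3, chi_1> = (1/6)[1*(4)*conj(1) + 2*(1)*conj(1) + 3*(0)*conj(1)]
      = (1/6)[(4) + (2) + (0)] = 6/6 = 1
  <chi_3*chi_3, chi_2> = (1/6)[1*(4)*conj(1) + 2*(1)*conj(1) + 3*(0)*conj(-1)]
      = (1/6)[(4) + (2) + (0)] = 6/6 = 1
  <chi_3*chi_3, chi_3> = (1/6)[1*(4)*conj(2) + 2*(1)*conj(-1) + 3*(0)*conj(0)]
      = (1/6)[(8) + (-2) + (0)] = 6/6 = 1
Hence the multiplicities are chi_1: 1, chi_2: 1, chi_3: 1. Dimension check: dim(chi_3)*dim(chi_3) = 2*2 = 4 and sum (mult * dim) = 1*1 + 1*1 + 1*2 = 4.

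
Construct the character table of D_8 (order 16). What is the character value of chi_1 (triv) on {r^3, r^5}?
Conjugacy classes: {e} of size 1, {r^4} of size 1, {r^1, r^7} of size 2, {r^2, r^6} of size 2, {r^3, r^5} of size 2, {s, sr^2, ...} of size 4, {sr, sr^3, ...} of size 4.
Character table:
  irrep \ class              {e} (size 1)  {r^4} (size 1)  {r^1, r^7} (size 2)  {r^2, r^6} (size 2)  {r^3, r^5} (size 2)  {s, sr^2, ...} (size 4)  {sr, sr^3, ...} (size 4)
  chi_1 (triv)               1             1               1                    1                    1                    1                        1                       
  chi_2 (sign: r->1, s->-1)  1             1               1                    1                    1                    -1                       -1                      
  chi_3 (r->-1, s->1)        1             1               -1                   1                    -1                   1                        -1                      
  chi_4 (r->-1, s->-1)       1             1               -1                   1                    -1                   -1                       1                       
  chi_5 (2d, j=1)            2             -2              sqrt(2)              0                    -sqrt(2)             0                        0                       
  chi_6 (2d, j=2)            2             2               0                    -2                   0                    0                        0                       
  chi_7 (2d, j=3)            2             -2              -sqrt(2)             0                    sqrt(2)              0                        0                       

Spot check: chi_1 (triv) on {r^3, r^5} = 1.

Why: D_8 has order 2*8 = 16 with 7 conjugacy classes, hence 7 irreducibles. Sum of squared dims 1 + 1 + 1 + 1 + 4 + 4 + 4 = 16 = |G|. Linear characters come from the abelianisation; the 2-dimensional irreps have character r^k -> 2*cos(2*pi*j*k/8), reflections -> 0.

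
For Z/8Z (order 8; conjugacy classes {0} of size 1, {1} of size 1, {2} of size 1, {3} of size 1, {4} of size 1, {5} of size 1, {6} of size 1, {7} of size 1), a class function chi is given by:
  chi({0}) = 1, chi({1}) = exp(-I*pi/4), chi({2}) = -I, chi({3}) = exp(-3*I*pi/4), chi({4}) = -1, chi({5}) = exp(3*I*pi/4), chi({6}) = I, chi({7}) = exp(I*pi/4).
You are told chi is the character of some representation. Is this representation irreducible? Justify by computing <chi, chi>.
Irreducible: <chi, chi> = 1.

Explanation: <chi, chi> = (1/|G|) sum_C |C| * |chi(C)|^2 = (1/8)[1*|1|^2 + 1*|exp(-I*pi/4)|^2 + 1*|-I|^2 + 1*|exp(-3*I*pi/4)|^2 + 1*|-1|^2 + 1*|exp(3*I*pi/4)|^2 + 1*|I|^2 + 1*|exp(I*pi/4)|^2]
  = (1/8)[(1) + (1) + (1) + (1) + (1) + (1) + (1) + (1)] = 8/8 = 1.
(Exp terms are combined using exp(i*s)*conj(exp(i*t)) = exp(i*(s-t)), and sums of them are collapsed using the identity that for every m > 1 the m distinct m-th roots of unity sum to 0, e.g. 1 + exp(2*I*pi/3) + exp(-2*I*pi/3) = 0.)
A character is irreducible iff <chi, chi> = 1, so this representation is irreducible.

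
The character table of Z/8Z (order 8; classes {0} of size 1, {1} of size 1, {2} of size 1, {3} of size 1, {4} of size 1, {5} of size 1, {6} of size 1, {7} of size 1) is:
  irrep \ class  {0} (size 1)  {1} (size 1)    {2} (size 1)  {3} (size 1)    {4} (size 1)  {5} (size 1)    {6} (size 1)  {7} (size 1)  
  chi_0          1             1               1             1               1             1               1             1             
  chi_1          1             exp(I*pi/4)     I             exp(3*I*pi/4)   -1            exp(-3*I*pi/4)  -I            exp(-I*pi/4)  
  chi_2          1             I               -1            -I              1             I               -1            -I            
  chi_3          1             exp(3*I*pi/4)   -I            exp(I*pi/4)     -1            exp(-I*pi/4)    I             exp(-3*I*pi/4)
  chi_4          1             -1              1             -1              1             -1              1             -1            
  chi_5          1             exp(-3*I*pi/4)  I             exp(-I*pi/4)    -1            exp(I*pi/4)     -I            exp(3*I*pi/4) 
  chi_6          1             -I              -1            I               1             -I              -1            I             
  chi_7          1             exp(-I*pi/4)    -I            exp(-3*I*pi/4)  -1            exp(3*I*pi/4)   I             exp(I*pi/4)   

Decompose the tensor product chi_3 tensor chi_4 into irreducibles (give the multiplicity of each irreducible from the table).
chi_3 tensor chi_4 = chi_7 (all other irreducibles have multiplicity 0).

Argument: The character of a tensor product is the pointwise product (chi_3 * chi_4)(C) = chi_3(C) * chi_4(C):
  {0}: (1)*(1), {1}: (exp(3*I*pi/4))*(-1), {2}: (-I)*(1), {3}: (exp(I*pi/4))*(-1), {4}: (-1)*(1), {5}: (exp(-I*pi/4))*(-1), {6}: (I)*(1), {7}: (exp(-3*I*pi/4))*(-1)
so (chi_3 * chi_4) takes values
  {0} -> 1, {1} -> -exp(3*I*pi/4), {2} -> -I, {3} -> -exp(I*pi/4), {4} -> -1, {5} -> -exp(-I*pi/4), {6} -> I, {7} -> -exp(-3*I*pi/4).
Now take the inner product of this character with each irreducible chi from the table, <chi_3*chi_4, chi> = (1/8) sum_C |C| (chi_3*chi_4)(C) conj(chi(C)):
  <chi_3*chi_4, chi_0> = (1/8)[1*(1)*conj(1) + 1*(-exp(3*I*pi/4))*conj(1) + 1*(-I)*conj(1) + 1*(-exp(I*pi/4))*conj(1) + 1*(-1)*conj(1) + 1*(-exp(-I*pi/4))*conj(1) + 1*(I)*conj(1) + 1*(-exp(-3*I*pi/4))*conj(1)]
      = (1/8)[(1) + (-exp(3*I*pi/4)) + (-I) + (-exp(I*pi/4)) + (-1) + (-exp(-I*pi/4)) + (I) + (-exp(-3*I*pi/4))] = 0/8 = 0
  <chi_3*chi_4, chi_1> = (1/8)[1*(1)*conj(1) + 1*(-exp(3*I*pi/4))*conj(exp(I*pi/4)) + 1*(-I)*conj(I) + 1*(-exp(I*pi/4))*conj(exp(3*I*pi/4)) + 1*(-1)*conj(-1) + 1*(-exp(-I*pi/4))*conj(exp(-3*I*pi/4)) + 1*(I)*conj(-I) + 1*(-exp(-3*I*pi/4))*conj(exp(-I*pi/4))]
      = (1/8)[(1) + (-I) + (-1) + (I) + (1) + (-I) + (-1) + (I)] = 0/8 = 0
  <chi_3*chi_4, chi_2> = (1/8)[1*(1)*conj(1) + 1*(-exp(3*I*pi/4))*conj(I) + 1*(-I)*conj(-1) + 1*(-exp(I*pi/4))*conj(-I) + 1*(-1)*conj(1) + 1*(-exp(-I*pi/4))*conj(I) + 1*(I)*conj(-1) + 1*(-exp(-3*I*pi/4))*conj(-I)]
      = (1/8)[(1) + (exp(-3*I*pi/4)) + (I) + (-exp(3*I*pi/4)) + (-1) + (exp(I*pi/4)) + (-I) + (-exp(-I*pi/4))] = 0/8 = 0
  <chi_3*chi_4, chi_3> = (1/8)[1*(1)*conj(1) + 1*(-exp(3*I*pi/4))*conj(exp(3*I*pi/4)) + 1*(-I)*conj(-I) + 1*(-exp(I*pi/4))*conj(exp(I*pi/4)) + 1*(-1)*conj(-1) + 1*(-exp(-I*pi/4))*conj(exp(-I*pi/4)) + 1*(I)*conj(I) + 1*(-exp(-3*I*pi/4))*conj(exp(-3*I*pi/4))]
      = (1/8)[(1) + (-1) + (1) + (-1) + (1) + (-1) + (1) + (-1)] = 0/8 = 0
  <chi_3*chi_4, chi_4> = (1/8)[1*(1)*conj(1) + 1*(-exp(3*I*pi/4))*conj(-1) + 1*(-I)*conj(1) + 1*(-exp(I*pi/4))*conj(-1) + 1*(-1)*conj(1) + 1*(-exp(-I*pi/4))*conj(-1) + 1*(I)*conj(1) + 1*(-exp(-3*I*pi/4))*conj(-1)]
      = (1/8)[(1) + (exp(3*I*pi/4)) + (-I) + (exp(I*pi/4)) + (-1) + (exp(-I*pi/4)) + (I) + (exp(-3*I*pi/4))] = 0/8 = 0
  <chi_3*chi_4, chi_5> = (1/8)[1*(1)*conj(1) + 1*(-exp(3*I*pi/4))*conj(exp(-3*I*pi/4)) + 1*(-I)*conj(I) + 1*(-exp(I*pi/4))*conj(exp(-I*pi/4)) + 1*(-1)*conj(-1) + 1*(-exp(-I*pi/4))*conj(exp(I*pi/4)) + 1*(I)*conj(-I) + 1*(-exp(-3*I*pi/4))*conj(exp(3*I*pi/4))]
      = (1/8)[(1) + (I) + (-1) + (-I) + (1) + (I) + (-1) + (-I)] = 0/8 = 0
  <chi_3*chi_4, chi_6> = (1/8)[1*(1)*conj(1) + 1*(-exp(3*I*pi/4))*conj(-I) + 1*(-I)*conj(-1) + 1*(-exp(I*pi/4))*conj(I) + 1*(-1)*conj(1) + 1*(-exp(-I*pi/4))*conj(-I) + 1*(I)*conj(-1) + 1*(-exp(-3*I*pi/4))*conj(I)]
      = (1/8)[(1) + (-exp(-3*I*pi/4)) + (I) + (exp(3*I*pi/4)) + (-1) + (-exp(I*pi/4)) + (-I) + (exp(-I*pi/4))] = 0/8 = 0
  <chi_3*chi_4, chi_7> = (1/8)[1*(1)*conj(1) + 1*(-exp(3*I*pi/4))*conj(exp(-I*pi/4)) + 1*(-I)*conj(-I) + 1*(-exp(I*pi/4))*conj(exp(-3*I*pi/4)) + 1*(-1)*conj(-1) + 1*(-exp(-I*pi/4))*conj(exp(3*I*pi/4)) + 1*(I)*conj(I) + 1*(-exp(-3*I*pi/4))*conj(exp(I*pi/4))]
      = (1/8)[(1) + (1) + (1) + (1) + (1) + (1) + (1) + (1)] = 8/8 = 1
(Exp terms are combined using exp(i*s)*conj(exp(i*t)) = exp(i*(s-t)), and sums of them are collapsed using the identity that for every m > 1 the m distinct m-th roots of unity sum to 0, e.g. 1 + exp(2*I*pi/3) + exp(-2*I*pi/3) = 0.)
Hence the multiplicities are chi_7: 1. Dimension check: dim(chi_3)*dim(chi_4) = 1*1 = 1 and sum (mult * dim) = 1*1 = 1.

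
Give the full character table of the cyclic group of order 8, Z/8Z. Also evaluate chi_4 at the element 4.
Character table of Z/8Z (irreps indexed chi_0,...,chi_7 with chi_k(m) = zeta_8^(k*m), zeta_8 = exp(2*pi*i/8)):
  irrep \ class  {0} (size 1)  {1} (size 1)    {2} (size 1)  {3} (size 1)    {4} (size 1)  {5} (size 1)    {6} (size 1)  {7} (size 1)  
  chi_0          1             1               1             1               1             1               1             1             
  chi_1          1             exp(I*pi/4)     I             exp(3*I*pi/4)   -1            exp(-3*I*pi/4)  -I            exp(-I*pi/4)  
  chi_2          1             I               -1            -I              1             I               -1            -I            
  chi_3          1             exp(3*I*pi/4)   -I            exp(I*pi/4)     -1            exp(-I*pi/4)    I             exp(-3*I*pi/4)
  chi_4          1             -1              1             -1              1             -1              1             -1            
  chi_5          1             exp(-3*I*pi/4)  I             exp(-I*pi/4)    -1            exp(I*pi/4)     -I            exp(3*I*pi/4) 
  chi_6          1             -I              -1            I               1             -I              -1            I             
  chi_7          1             exp(-I*pi/4)    -I            exp(-3*I*pi/4)  -1            exp(3*I*pi/4)   I             exp(I*pi/4)   

Spot check: chi_4(4) = zeta_8^(4*4) = zeta_8^16 = 1.

Justification: Z/8Z is abelian, so all 8 irreducible complex representations are 1-dimensional. They are given by chi_k(m) = zeta_8^(k*m) for k = 0,...,7. Row orthogonality: sum_m chi_k(m) conj(chi_l(m)) = 8 * [k = l].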